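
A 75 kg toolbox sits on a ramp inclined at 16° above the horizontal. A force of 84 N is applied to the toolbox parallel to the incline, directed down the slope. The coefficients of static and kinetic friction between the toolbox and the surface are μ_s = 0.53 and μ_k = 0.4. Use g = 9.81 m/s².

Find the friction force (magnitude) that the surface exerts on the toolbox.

f ≈ 287 N (up the incline)

The normal reaction is N = m g cos θ = 707.2 N.
Parallel to the incline, ΣF = 0 gives f = m g sin θ + P = 202.8 + 84 = 286.8 N (up-slope positive).
The static-friction ceiling is μ_s N = 0.53 × 707.2 = 374.8 N.
Since |286.8| ≤ 374.8 N, the toolbox remains in static equilibrium and friction takes exactly the required value.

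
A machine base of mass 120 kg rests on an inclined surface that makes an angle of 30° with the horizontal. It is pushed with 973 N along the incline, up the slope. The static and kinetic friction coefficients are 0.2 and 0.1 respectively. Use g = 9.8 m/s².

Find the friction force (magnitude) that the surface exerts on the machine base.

Perpendicular to the surface, N = m g cos θ = 120·9.8·cos 30° = 1018 N.
Parallel to the incline, ΣF = 0 gives f = m g sin θ − P = 588 − 973 = -385 N (up-slope positive).
Static friction can supply at most μ_s N = 203.7 N.
|-385| exceeds 203.7 N, so the machine base slips up-slope; friction is kinetic, f = μ_k N = 0.1×1018 = 102 N.

f ≈ 102 N (down the incline)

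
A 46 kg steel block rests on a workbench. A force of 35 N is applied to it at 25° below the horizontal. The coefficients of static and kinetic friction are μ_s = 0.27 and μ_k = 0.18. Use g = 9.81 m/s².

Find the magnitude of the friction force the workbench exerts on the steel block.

N = m g + P sin α = 451.3 + 35×sin 25° = 466.1 N.
Horizontally, friction must balance P cos α = 31.72 N.
μ_s N = 0.27 × 466.1 = 125.8 N.
Since 31.72 N does not exceed the limit, the steel block stays at rest and f = 31.7 N.

f ≈ 31.7 N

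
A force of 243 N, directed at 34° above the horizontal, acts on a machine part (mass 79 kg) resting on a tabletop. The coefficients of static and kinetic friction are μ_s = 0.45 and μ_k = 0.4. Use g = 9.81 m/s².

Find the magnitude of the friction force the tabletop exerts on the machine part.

f ≈ 201 N

Vertical equilibrium gives N = m g − P sin α = 639.1 N.
For equilibrium, f = P cos α = 243×cos 34° = 201.5 N.
μ_s N = 0.45 × 639.1 = 287.6 N.
Since 201.5 N does not exceed the limit, the machine part stays at rest and f = 201 N.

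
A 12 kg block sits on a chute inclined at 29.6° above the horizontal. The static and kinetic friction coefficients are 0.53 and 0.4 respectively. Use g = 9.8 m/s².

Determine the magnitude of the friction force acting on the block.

f ≈ 40.9 N (up the incline)

Normal force: N = m g cos θ = 12 × 9.8 × cos 29.6° = 102.3 N.
For equilibrium along the incline, friction must balance the weight component: f = m g sin θ = 58.09 N up the slope.
Static friction can supply at most μ_s N = 54.19 N.
|58.09| exceeds 54.19 N, so the block slips down-slope; friction is kinetic, f = μ_k N = 0.4×102.3 = 40.9 N.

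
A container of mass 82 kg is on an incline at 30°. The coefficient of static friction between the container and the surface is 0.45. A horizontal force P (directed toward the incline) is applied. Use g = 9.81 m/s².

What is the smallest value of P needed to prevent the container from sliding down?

The container tends to slide down (tan θ > μ_s), so at the point of impending slip friction acts up-slope at its limit: f = μ_s N.
Perpendicular to the incline: N = m g cos θ + P sin θ.
Along the incline: P cos θ + μ_s N = m g sin θ, i.e. P cos θ + μ_s (m g cos θ + P sin θ) = m g sin θ.
Solving, P (cos θ + μ_s sin θ) = m g (sin θ − μ_s cos θ), so P = 804×0.1103/1.091 = 81.3 N.

P_min ≈ 81.3 N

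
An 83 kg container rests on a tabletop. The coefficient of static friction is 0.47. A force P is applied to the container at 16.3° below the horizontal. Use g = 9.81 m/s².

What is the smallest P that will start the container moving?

P ≈ 462 N

N = m g + P sin α (the push presses the container into the tabletop).
At impending slip, P cos α = μ_s N = μ_s (m g + P sin α).
Solving: P (cos α − μ_s sin α) = μ_s m g → P = 0.47×814/(cos 16.3° − 0.47 sin 16.3°) = 383/0.8279 = 462 N.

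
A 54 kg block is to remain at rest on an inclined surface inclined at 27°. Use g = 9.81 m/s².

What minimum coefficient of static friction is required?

μ_s,min ≈ 0.51

At the slip threshold m g sin θ = μ_s m g cos θ, so μ_s,min = tan θ.
μ_s,min = tan 27° = 0.51.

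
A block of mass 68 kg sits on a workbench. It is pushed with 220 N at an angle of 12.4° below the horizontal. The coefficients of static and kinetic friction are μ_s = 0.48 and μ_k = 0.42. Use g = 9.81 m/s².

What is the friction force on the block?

Vertical equilibrium gives N = m g + P sin α = 714.3 N.
The horizontal driving force is P cos α = 214.9 N, so equilibrium needs friction f = 214.9 N.
The static-friction limit is μ_s N = 342.9 N.
214.9 ≤ 342.9 N → static; friction equals the required 215 N.

f ≈ 215 N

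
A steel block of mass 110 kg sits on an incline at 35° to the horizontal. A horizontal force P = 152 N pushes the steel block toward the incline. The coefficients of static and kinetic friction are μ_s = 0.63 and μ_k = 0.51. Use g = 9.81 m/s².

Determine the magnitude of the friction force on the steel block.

Resolve perpendicular to the incline: N = m g cos θ + P sin θ = 110×9.81×cos 35° + 152×sin 35° = 971.1 N.
Along the incline, the net driving force (taking up-slope positive) is P cos θ − m g sin θ = 124.5 − 618.9 = -494.4 N, so equilibrium requires friction f = 494.4 N (up-slope).
Maximum static friction: μ_s N = 0.63 × 971.1 = 611.8 N.
Since 494.4 N is within the 611.8 N limit, the steel block stays put and friction is exactly 494 N.

f ≈ 494 N (up the incline)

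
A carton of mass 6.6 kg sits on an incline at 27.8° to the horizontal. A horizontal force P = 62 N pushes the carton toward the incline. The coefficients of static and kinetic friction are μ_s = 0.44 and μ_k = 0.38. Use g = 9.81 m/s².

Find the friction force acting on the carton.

f ≈ 24.6 N (down the incline)

The horizontal push has a component P sin θ into the surface, so N = m g cos θ + P sin θ = 57.27 + 28.92 = 86.19 N.
Parallel to the incline: P cos θ − m g sin θ = 54.84 − 30.2 = 24.65 N; the friction needed to balance this is 24.65 N acting down the slope.
The limit of static friction is μ_s N = 37.92 N.
Since 24.65 N is within the 37.92 N limit, the carton stays put and friction is exactly 24.6 N.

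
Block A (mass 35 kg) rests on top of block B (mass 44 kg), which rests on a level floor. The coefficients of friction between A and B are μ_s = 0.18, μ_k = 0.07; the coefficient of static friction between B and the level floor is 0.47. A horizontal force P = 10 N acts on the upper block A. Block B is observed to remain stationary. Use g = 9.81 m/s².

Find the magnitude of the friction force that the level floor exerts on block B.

Normal force at the A–B interface: N₁ = m_A g = 343.4 N.
So the A–B interface can sustain at most μ_s N₁ = 61.8 N of static friction.
Since P = 10 N ≤ 61.8 N, A does not slip on B; friction on A equals P = 10 N.
B experiences an equal 10 N forward from A (third law). B is in equilibrium, so the floor supplies f₂ = 10 N of static friction (limit μ_s(m_A+m_B)g = 364.2 N, not exceeded).

f ≈ 10 N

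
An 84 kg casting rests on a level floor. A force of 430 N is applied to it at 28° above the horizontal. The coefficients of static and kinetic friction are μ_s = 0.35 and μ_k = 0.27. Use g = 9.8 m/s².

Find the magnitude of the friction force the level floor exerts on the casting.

The vertical component of P reduces the normal force: N = m g − P sin α = 823.2 − 201.9 = 621.3 N.
The horizontal driving force is P cos α = 379.7 N, so equilibrium needs friction f = 379.7 N.
The static-friction limit is μ_s N = 217.5 N.
The required friction exceeds μ_s N, so the casting moves and f = μ_k N = 168 N.

f ≈ 168 N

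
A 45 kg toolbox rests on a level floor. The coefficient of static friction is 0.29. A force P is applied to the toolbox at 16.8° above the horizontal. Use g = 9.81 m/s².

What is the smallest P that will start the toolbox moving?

P ≈ 123 N

N = m g − P sin α (the pull lifts the toolbox).
At impending slip, P cos α = μ_s N = μ_s (m g − P sin α).
Solving: P (cos α + μ_s sin α) = μ_s m g → P = 0.29×441/(cos 16.8° + 0.29 sin 16.8°) = 128/1.041 = 123 N.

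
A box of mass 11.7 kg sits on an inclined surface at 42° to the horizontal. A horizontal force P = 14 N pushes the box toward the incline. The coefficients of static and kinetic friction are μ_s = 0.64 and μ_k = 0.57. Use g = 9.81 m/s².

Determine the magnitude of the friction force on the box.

The horizontal push has a component P sin θ into the surface, so N = m g cos θ + P sin θ = 85.3 + 9.368 = 94.66 N.
Along the incline, the net driving force (taking up-slope positive) is P cos θ − m g sin θ = 10.4 − 76.8 = -66.4 N, so equilibrium requires friction f = 66.4 N (up-slope).
The limit of static friction is μ_s N = 60.58 N.
|f_req| = 66.4 > 60.58 N → the box slides down the incline; f = μ_k N = 0.57 × 94.66 = 54 N.

f ≈ 54 N (up the incline)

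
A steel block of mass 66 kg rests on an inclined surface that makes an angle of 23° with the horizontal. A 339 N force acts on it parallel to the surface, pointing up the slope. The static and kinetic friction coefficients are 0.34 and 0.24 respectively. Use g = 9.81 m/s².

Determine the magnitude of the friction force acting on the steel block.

Perpendicular to the surface, N = m g cos θ = 66·9.81·cos 23° = 596 N.
For equilibrium along the incline the friction force must supply f = m g sin θ − P = 253 − 339 = -86.02 N (positive meaning up-slope).
Maximum static friction available: μ_s N = 0.34 × 596 = 202.6 N.
Since |-86.02| ≤ 202.6 N, static friction is sufficient; f equals the required value, not μ_s N.

f ≈ 86 N (down the incline)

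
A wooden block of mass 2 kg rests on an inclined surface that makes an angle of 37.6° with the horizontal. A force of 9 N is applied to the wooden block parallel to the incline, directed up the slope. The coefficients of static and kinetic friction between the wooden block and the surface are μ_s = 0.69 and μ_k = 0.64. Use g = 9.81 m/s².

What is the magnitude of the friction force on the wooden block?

f ≈ 2.97 N (up the incline)

Perpendicular to the surface, N = m g cos θ = 2·9.81·cos 37.6° = 15.54 N.
The friction needed for equilibrium is m g sin θ − P = 11.97 − 9 = 2.971 N, measured positive up-slope.
The static-friction ceiling is μ_s N = 0.69 × 15.54 = 10.73 N.
Since |2.971| ≤ 10.73 N, no slip — friction simply equals what equilibrium demands.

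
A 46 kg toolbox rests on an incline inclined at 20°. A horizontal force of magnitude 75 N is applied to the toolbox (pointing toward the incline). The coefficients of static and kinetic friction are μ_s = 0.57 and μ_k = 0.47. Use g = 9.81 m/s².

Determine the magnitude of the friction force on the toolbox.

f ≈ 83.9 N (up the incline)

The horizontal push has a component P sin θ into the surface, so N = m g cos θ + P sin θ = 424 + 25.65 = 449.7 N.
Parallel to the incline: P cos θ − m g sin θ = 70.48 − 154.3 = -83.86 N; the friction needed to balance this is 83.86 N acting up the slope.
Maximum static friction: μ_s N = 0.57 × 449.7 = 256.3 N.
|f_req| = 83.86 ≤ 256.3 N → the toolbox is in equilibrium; friction equals the required value.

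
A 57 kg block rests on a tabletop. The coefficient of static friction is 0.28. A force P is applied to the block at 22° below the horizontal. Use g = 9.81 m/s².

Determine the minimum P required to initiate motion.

P ≈ 190 N

N = m g + P sin α (the push presses the block into the tabletop).
At impending slip, P cos α = μ_s N = μ_s (m g + P sin α).
Solving: P (cos α − μ_s sin α) = μ_s m g → P = 0.28×559/(cos 22° − 0.28 sin 22°) = 157/0.8223 = 190 N.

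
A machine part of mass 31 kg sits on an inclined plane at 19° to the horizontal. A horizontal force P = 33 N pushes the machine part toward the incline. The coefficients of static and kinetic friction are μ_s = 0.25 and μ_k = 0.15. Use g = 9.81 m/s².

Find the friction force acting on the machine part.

f ≈ 67.8 N (up the incline)

Resolve perpendicular to the incline: N = m g cos θ + P sin θ = 31×9.81×cos 19° + 33×sin 19° = 298.3 N.
Parallel to the incline: P cos θ − m g sin θ = 31.2 − 99.01 = -67.81 N; the friction needed to balance this is 67.81 N acting up the slope.
Maximum static friction: μ_s N = 0.25 × 298.3 = 74.57 N.
|f_req| = 67.81 ≤ 74.57 N → the machine part is in equilibrium; friction equals the required value.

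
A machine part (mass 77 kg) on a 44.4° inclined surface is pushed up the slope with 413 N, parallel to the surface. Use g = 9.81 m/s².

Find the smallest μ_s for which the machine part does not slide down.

N = m g cos θ = 539.7 N.
Friction must make up the shortfall along the incline: f = m g sin θ − P = 528.5 − 413 = 115.5 N.
At the threshold f = μ_s N, so μ_s,min = 115.5/539.7 = 0.214.

μ_s,min ≈ 0.214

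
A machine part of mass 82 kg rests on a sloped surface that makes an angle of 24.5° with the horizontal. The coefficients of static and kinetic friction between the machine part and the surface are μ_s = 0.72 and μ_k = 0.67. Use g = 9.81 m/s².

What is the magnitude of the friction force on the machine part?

Perpendicular to the surface, N = m g cos θ = 82·9.81·cos 24.5° = 732 N.
Along the slope the weight component is m g sin θ = 333.6 N; friction must supply exactly this, acting up-slope.
The static-friction ceiling is μ_s N = 0.72 × 732 = 527 N.
Since |333.6| ≤ 527 N, the machine part remains in static equilibrium and friction takes exactly the required value.

f ≈ 334 N (up the incline)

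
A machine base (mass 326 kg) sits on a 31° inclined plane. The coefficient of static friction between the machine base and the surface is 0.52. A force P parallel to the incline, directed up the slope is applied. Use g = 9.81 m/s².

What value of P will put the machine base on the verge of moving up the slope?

P ≈ 3070 N

At impending motion up the slope, friction acts down-slope at its limit: f = μ_s N.
P is parallel to the surface, so N = m g cos θ = 2740 N.
Along the incline: P = m g sin θ + μ_s N = 1650 + 0.52×2740 = 3070 N.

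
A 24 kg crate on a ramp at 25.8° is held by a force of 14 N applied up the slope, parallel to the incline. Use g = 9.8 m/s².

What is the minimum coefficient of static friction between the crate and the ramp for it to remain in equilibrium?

μ_s,min ≈ 0.417

N = m g cos θ = 211.8 N.
Friction must make up the shortfall along the incline: f = m g sin θ − P = 102.4 − 14 = 88.37 N.
At the threshold f = μ_s N, so μ_s,min = 88.37/211.8 = 0.417.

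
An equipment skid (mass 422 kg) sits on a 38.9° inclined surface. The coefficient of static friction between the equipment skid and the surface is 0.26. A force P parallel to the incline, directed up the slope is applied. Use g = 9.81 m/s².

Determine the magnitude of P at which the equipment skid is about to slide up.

At impending motion up the slope, friction acts down-slope at its limit: f = μ_s N.
P is parallel to the surface, so N = m g cos θ = 3220 N.
Along the incline: P = m g sin θ + μ_s N = 2600 + 0.26×3220 = 3440 N.

P ≈ 3440 N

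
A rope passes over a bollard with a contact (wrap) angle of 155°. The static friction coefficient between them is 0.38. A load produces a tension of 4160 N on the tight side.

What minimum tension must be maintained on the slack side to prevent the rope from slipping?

T_min ≈ 1490 N

Capstan equation at impending slip: T_tight/T_slack = e^{μβ}.
β = 155° = 2.705 rad; e^{μβ} = e^{0.38×2.705} = 2.795.
T_slack = T_tight / e^{μβ} = 4160 / 2.795 = 1490 N.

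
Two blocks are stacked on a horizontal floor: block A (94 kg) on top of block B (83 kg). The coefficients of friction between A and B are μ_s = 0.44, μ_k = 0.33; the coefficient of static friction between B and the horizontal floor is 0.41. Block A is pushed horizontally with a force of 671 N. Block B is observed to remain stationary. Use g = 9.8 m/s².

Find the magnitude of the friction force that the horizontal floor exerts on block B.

Normal force at the A–B interface: N₁ = m_A g = 921.2 N.
So the A–B interface can sustain at most μ_s N₁ = 405.3 N of static friction.
Since P = 671 N > 405.3 N, A slides on B; the A–B friction is kinetic: f₁ = μ_k N₁ = 0.33×921.2 = 304 N.
B experiences an equal 304 N forward from A (third law). B is in equilibrium, so the floor supplies f₂ = 304 N of static friction (limit μ_s(m_A+m_B)g = 711.2 N, not exceeded).

f ≈ 304 N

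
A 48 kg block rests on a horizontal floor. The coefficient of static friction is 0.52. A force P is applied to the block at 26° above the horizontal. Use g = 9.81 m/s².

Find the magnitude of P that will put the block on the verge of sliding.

N = m g − P sin α (the pull lifts the block).
At impending slip, P cos α = μ_s N = μ_s (m g − P sin α).
Solving: P (cos α + μ_s sin α) = μ_s m g → P = 0.52×471/(cos 26° + 0.52 sin 26°) = 245/1.127 = 217 N.

P ≈ 217 N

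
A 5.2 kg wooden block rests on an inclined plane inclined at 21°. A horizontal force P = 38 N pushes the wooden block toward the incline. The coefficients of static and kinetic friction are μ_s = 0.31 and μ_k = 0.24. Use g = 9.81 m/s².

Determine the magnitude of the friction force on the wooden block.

Normal direction: N = m g cos θ + P sin θ = 61.24 N.
Parallel to the incline: P cos θ − m g sin θ = 35.48 − 18.28 = 17.19 N; the friction needed to balance this is 17.19 N acting down the slope.
The limit of static friction is μ_s N = 18.98 N.
|f_req| = 17.19 ≤ 18.98 N → the wooden block is in equilibrium; friction equals the required value.

f ≈ 17.2 N (down the incline)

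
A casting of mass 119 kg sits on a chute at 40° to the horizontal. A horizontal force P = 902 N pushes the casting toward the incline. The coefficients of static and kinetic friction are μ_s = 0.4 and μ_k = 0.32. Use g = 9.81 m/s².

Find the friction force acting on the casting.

Resolve perpendicular to the incline: N = m g cos θ + P sin θ = 119×9.81×cos 40° + 902×sin 40° = 1474 N.
Along the incline, the net driving force (taking up-slope positive) is P cos θ − m g sin θ = 691 − 750.4 = -59.41 N, so equilibrium requires friction f = 59.41 N (up-slope).
Maximum static friction: μ_s N = 0.4 × 1474 = 589.6 N.
|f_req| = 59.41 ≤ 589.6 N → the casting is in equilibrium; friction equals the required value.

f ≈ 59.4 N (up the incline)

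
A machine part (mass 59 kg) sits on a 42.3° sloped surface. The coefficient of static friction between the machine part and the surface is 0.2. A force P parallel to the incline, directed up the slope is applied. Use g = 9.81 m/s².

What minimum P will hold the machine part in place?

The machine part tends to slide down (tan θ > μ_s), so at the point of impending slip friction acts up-slope at its limit: f = μ_s N.
P is parallel to the surface, so N = m g cos θ = 428 N.
Along the incline: P + μ_s N = m g sin θ, so P = 390 − 0.2×428 = 304 N.

P_min ≈ 304 N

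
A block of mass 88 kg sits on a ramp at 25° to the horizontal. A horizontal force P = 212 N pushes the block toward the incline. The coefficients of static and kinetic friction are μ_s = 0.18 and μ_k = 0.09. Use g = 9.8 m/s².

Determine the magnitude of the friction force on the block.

f ≈ 78.4 N (up the incline)

The horizontal push has a component P sin θ into the surface, so N = m g cos θ + P sin θ = 781.6 + 89.6 = 871.2 N.
Along the incline, the net driving force (taking up-slope positive) is P cos θ − m g sin θ = 192.1 − 364.5 = -172.3 N, so equilibrium requires friction f = 172.3 N (up-slope).
Maximum static friction: μ_s N = 0.18 × 871.2 = 156.8 N.
The required 172.3 N exceeds the static limit, so the block slides down-slope and f = μ_k N = 0.09×871.2 = 78.4 N.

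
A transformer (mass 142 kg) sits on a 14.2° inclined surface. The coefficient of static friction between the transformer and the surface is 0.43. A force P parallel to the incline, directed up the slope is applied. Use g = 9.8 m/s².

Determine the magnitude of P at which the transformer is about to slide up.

At impending motion up the slope, friction acts down-slope at its limit: f = μ_s N.
P is parallel to the surface, so N = m g cos θ = 1350 N.
Along the incline: P = m g sin θ + μ_s N = 341 + 0.43×1350 = 921 N.

P ≈ 921 N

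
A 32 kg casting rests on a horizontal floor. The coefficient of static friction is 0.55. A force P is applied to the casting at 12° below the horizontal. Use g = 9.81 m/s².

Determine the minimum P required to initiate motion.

P ≈ 200 N

N = m g + P sin α (the push presses the casting into the horizontal floor).
At impending slip, P cos α = μ_s N = μ_s (m g + P sin α).
Solving: P (cos α − μ_s sin α) = μ_s m g → P = 0.55×314/(cos 12° − 0.55 sin 12°) = 173/0.8638 = 200 N.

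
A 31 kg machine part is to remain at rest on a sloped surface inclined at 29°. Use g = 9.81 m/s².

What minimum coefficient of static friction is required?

At the slip threshold m g sin θ = μ_s m g cos θ, so μ_s,min = tan θ.
μ_s,min = tan 29° = 0.554.

μ_s,min ≈ 0.554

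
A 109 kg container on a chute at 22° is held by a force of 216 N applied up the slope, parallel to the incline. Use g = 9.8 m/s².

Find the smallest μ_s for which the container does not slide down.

N = m g cos θ = 990.4 N.
Friction must make up the shortfall along the incline: f = m g sin θ − P = 400.2 − 216 = 184.2 N.
At the threshold f = μ_s N, so μ_s,min = 184.2/990.4 = 0.186.

μ_s,min ≈ 0.186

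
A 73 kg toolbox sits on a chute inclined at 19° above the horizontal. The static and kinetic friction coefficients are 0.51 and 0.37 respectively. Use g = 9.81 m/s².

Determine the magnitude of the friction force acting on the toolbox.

Perpendicular to the surface, N = m g cos θ = 73·9.81·cos 19° = 677.1 N.
Along the slope the weight component is m g sin θ = 233.1 N; friction must supply exactly this, acting up-slope.
Static friction can supply at most μ_s N = 345.3 N.
Since |233.1| ≤ 345.3 N, static friction is sufficient; f equals the required value, not μ_s N.

f ≈ 233 N (up the incline)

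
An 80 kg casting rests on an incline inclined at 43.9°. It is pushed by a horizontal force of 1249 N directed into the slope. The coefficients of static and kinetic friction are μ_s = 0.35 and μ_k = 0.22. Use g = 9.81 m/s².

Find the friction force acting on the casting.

Normal direction: N = m g cos θ + P sin θ = 1432 N.
Along the incline, the net driving force (taking up-slope positive) is P cos θ − m g sin θ = 900 − 544.2 = 355.8 N, so equilibrium requires friction f = -355.8 N (down-slope).
Maximum static friction: μ_s N = 0.35 × 1432 = 501 N.
|f_req| = 355.8 ≤ 501 N → the casting is in equilibrium; friction equals the required value.

f ≈ 356 N (down the incline)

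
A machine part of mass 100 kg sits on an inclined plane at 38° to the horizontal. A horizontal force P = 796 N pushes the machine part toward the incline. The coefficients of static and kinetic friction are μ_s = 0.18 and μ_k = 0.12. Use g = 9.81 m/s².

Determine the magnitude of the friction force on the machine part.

Resolve perpendicular to the incline: N = m g cos θ + P sin θ = 100×9.81×cos 38° + 796×sin 38° = 1263 N.
Along the incline, the net driving force (taking up-slope positive) is P cos θ − m g sin θ = 627.3 − 604 = 23.29 N, so equilibrium requires friction f = -23.29 N (down-slope).
The limit of static friction is μ_s N = 227.4 N.
Since 23.29 N is within the 227.4 N limit, the machine part stays put and friction is exactly 23.3 N.

f ≈ 23.3 N (down the incline)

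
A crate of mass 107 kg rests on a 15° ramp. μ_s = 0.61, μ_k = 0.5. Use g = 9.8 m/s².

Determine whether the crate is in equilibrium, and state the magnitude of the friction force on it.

N = m g cos θ = 1010 N.
Down-slope weight component: m g sin θ = 271 N.
μ_s N = 618 N.
271 ≤ 618 N, so it stays put; friction = 271 N.

f ≈ 271 N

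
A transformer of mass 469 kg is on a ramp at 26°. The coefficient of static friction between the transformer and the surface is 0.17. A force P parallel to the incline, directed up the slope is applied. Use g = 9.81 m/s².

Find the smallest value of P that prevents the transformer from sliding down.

P_min ≈ 1310 N

The transformer tends to slide down (tan θ > μ_s), so at the point of impending slip friction acts up-slope at its limit: f = μ_s N.
P is parallel to the surface, so N = m g cos θ = 4140 N.
Along the incline: P + μ_s N = m g sin θ, so P = 2020 − 0.17×4140 = 1310 N.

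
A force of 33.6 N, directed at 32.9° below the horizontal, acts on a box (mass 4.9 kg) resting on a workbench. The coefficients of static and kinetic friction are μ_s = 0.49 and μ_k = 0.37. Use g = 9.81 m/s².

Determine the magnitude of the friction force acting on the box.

Vertical equilibrium gives N = m g + P sin α = 66.32 N.
The horizontal driving force is P cos α = 28.21 N, so equilibrium needs friction f = 28.21 N.
μ_s N = 0.49 × 66.32 = 32.5 N.
28.21 ≤ 32.5 N → static; friction equals the required 28.2 N.

f ≈ 28.2 N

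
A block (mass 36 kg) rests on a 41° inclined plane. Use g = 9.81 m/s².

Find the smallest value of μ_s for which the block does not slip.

μ_s,min ≈ 0.869

At the slip threshold m g sin θ = μ_s m g cos θ, so μ_s,min = tan θ.
μ_s,min = tan 41° = 0.869.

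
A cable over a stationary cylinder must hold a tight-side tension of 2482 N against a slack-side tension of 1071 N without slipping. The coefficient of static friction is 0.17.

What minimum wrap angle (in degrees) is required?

T₂/T₁ = e^{μβ} → β = ln(T₂/T₁)/μ.
β = ln(2482/1071)/0.17 = 0.8405/0.17 = 4.944 rad.
In degrees: β = 4.944 × 180/π = 283°.

β_min ≈ 283°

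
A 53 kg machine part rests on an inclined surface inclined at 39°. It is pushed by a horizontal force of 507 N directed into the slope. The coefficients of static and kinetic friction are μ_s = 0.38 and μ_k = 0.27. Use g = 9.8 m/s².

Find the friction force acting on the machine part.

f ≈ 67.1 N (down the incline)

The horizontal push has a component P sin θ into the surface, so N = m g cos θ + P sin θ = 403.6 + 319.1 = 722.7 N.
Along the incline, the net driving force (taking up-slope positive) is P cos θ − m g sin θ = 394 − 326.9 = 67.14 N, so equilibrium requires friction f = -67.14 N (down-slope).
The limit of static friction is μ_s N = 274.6 N.
|f_req| = 67.14 ≤ 274.6 N → the machine part is in equilibrium; friction equals the required value.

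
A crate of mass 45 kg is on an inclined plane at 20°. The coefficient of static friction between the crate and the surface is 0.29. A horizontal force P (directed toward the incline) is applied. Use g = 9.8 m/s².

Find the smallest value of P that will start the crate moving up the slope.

P ≈ 322 N

At impending motion up the slope, friction acts down-slope at its limit: f = μ_s N.
Perpendicular to the incline: N = m g cos θ + P sin θ.
Along the incline: P cos θ = m g sin θ + μ_s N = m g sin θ + μ_s (m g cos θ + P sin θ).
Solving, P (cos θ − μ_s sin θ) = m g (sin θ + μ_s cos θ), so P = 45×9.8×(sin 20° + 0.29 cos 20°)/(cos 20° − 0.29 sin 20°) = 441×0.6145/0.8405 = 322 N.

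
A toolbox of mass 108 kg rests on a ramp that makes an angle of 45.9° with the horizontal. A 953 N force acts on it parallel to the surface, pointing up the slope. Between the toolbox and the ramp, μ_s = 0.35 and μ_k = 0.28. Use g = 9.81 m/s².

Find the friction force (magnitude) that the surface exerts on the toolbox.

The normal reaction is N = m g cos θ = 737.3 N.
Parallel to the incline, ΣF = 0 gives f = m g sin θ − P = 760.8 − 953 = -192.2 N (up-slope positive).
Maximum static friction available: μ_s N = 0.35 × 737.3 = 258.1 N.
Since |-192.2| ≤ 258.1 N, the toolbox remains in static equilibrium and friction takes exactly the required value.

f ≈ 192 N (down the incline)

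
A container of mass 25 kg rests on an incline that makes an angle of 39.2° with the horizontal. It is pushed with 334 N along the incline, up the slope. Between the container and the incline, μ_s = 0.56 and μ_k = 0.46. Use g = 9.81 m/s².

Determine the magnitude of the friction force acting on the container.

Normal force: N = m g cos θ = 25 × 9.81 × cos 39.2° = 190.1 N.
The friction needed for equilibrium is m g sin θ − P = 155 − 334 = -179 N, measured positive up-slope.
Static friction can supply at most μ_s N = 106.4 N.
Since |-179| > 106.4 N, static friction cannot hold it; the container slides up the incline and kinetic friction applies: f = μ_k N = 0.46 × 190.1 = 87.4 N.

f ≈ 87.4 N (down the incline)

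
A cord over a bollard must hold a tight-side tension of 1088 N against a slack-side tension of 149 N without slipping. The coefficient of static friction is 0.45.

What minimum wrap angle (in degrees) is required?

β_min ≈ 253°

T₂/T₁ = e^{μβ} → β = ln(T₂/T₁)/μ.
β = ln(1088/149)/0.45 = 1.988/0.45 = 4.418 rad.
In degrees: β = 4.418 × 180/π = 253°.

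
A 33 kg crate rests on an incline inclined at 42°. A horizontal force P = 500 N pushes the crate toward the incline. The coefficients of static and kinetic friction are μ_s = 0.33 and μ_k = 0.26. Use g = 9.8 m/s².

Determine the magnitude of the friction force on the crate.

f ≈ 155 N (down the incline)

Normal direction: N = m g cos θ + P sin θ = 574.9 N.
Parallel to the incline: P cos θ − m g sin θ = 371.6 − 216.4 = 155.2 N; the friction needed to balance this is 155.2 N acting down the slope.
The limit of static friction is μ_s N = 189.7 N.
Since 155.2 N is within the 189.7 N limit, the crate stays put and friction is exactly 155 N.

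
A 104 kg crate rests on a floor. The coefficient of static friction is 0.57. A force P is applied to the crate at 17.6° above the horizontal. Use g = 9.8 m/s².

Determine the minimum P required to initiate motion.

P ≈ 516 N

N = m g − P sin α (the pull lifts the crate).
At impending slip, P cos α = μ_s N = μ_s (m g − P sin α).
Solving: P (cos α + μ_s sin α) = μ_s m g → P = 0.57×1020/(cos 17.6° + 0.57 sin 17.6°) = 581/1.126 = 516 N.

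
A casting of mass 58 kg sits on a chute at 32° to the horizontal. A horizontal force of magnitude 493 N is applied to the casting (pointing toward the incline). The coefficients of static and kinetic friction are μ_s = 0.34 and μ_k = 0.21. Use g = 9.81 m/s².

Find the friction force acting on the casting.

f ≈ 117 N (down the incline)

Normal direction: N = m g cos θ + P sin θ = 743.8 N.
Parallel to the incline: P cos θ − m g sin θ = 418.1 − 301.5 = 116.6 N; the friction needed to balance this is 116.6 N acting down the slope.
Maximum static friction: μ_s N = 0.34 × 743.8 = 252.9 N.
Since 116.6 N is within the 252.9 N limit, the casting stays put and friction is exactly 117 N.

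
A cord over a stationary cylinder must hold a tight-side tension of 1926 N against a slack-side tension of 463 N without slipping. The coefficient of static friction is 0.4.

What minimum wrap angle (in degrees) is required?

β_min ≈ 204°

T₂/T₁ = e^{μβ} → β = ln(T₂/T₁)/μ.
β = ln(1926/463)/0.4 = 1.425/0.4 = 3.564 rad.
In degrees: β = 3.564 × 180/π = 204°.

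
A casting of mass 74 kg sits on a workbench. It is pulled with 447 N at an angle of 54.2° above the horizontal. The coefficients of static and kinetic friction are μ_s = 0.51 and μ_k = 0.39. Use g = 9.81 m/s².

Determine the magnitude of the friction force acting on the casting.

f ≈ 142 N

N = m g − P sin α = 725.9 − 447×sin 54.2° = 363.4 N.
The horizontal driving force is P cos α = 261.5 N, so equilibrium needs friction f = 261.5 N.
The static-friction limit is μ_s N = 185.3 N.
The required friction exceeds μ_s N, so the casting moves and f = μ_k N = 142 N.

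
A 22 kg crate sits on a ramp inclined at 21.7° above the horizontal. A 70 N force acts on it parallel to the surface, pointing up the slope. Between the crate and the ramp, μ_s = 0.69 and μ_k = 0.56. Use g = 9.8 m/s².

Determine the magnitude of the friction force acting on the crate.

f ≈ 9.72 N (up the incline)

Perpendicular to the surface, N = m g cos θ = 22·9.8·cos 21.7° = 200.3 N.
The friction needed for equilibrium is m g sin θ − P = 79.72 − 70 = 9.717 N, measured positive up-slope.
Static friction can supply at most μ_s N = 138.2 N.
Since |9.717| ≤ 138.2 N, no slip — friction simply equals what equilibrium demands.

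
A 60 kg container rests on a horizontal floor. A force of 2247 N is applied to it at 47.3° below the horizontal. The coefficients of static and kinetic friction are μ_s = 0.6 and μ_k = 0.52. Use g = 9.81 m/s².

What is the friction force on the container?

N = m g + P sin α = 588.6 + 2247×sin 47.3° = 2240 N.
Horizontally, friction must balance P cos α = 1524 N.
The static-friction limit is μ_s N = 1344 N.
1524 > 1344 N → the container slides; f = μ_k N = 0.52×2240 = 1160 N.

f ≈ 1160 N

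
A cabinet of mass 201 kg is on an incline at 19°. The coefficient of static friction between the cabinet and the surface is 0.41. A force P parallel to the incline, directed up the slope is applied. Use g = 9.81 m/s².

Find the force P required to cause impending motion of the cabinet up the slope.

P ≈ 1410 N

At impending motion up the slope, friction acts down-slope at its limit: f = μ_s N.
P is parallel to the surface, so N = m g cos θ = 1860 N.
Along the incline: P = m g sin θ + μ_s N = 642 + 0.41×1860 = 1410 N.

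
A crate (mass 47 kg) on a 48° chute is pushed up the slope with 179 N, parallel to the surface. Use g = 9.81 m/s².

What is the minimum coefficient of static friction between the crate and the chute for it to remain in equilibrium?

N = m g cos θ = 308.5 N.
Friction must make up the shortfall along the incline: f = m g sin θ − P = 342.6 − 179 = 163.6 N.
At the threshold f = μ_s N, so μ_s,min = 163.6/308.5 = 0.53.

μ_s,min ≈ 0.53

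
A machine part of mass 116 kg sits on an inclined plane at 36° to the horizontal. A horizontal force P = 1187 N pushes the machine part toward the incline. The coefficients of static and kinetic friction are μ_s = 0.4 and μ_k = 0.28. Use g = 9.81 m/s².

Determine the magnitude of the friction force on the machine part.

Normal direction: N = m g cos θ + P sin θ = 1618 N.
Parallel to the incline: P cos θ − m g sin θ = 960.3 − 668.9 = 291.4 N; the friction needed to balance this is 291.4 N acting down the slope.
The limit of static friction is μ_s N = 647.3 N.
Since 291.4 N is within the 647.3 N limit, the machine part stays put and friction is exactly 291 N.

f ≈ 291 N (down the incline)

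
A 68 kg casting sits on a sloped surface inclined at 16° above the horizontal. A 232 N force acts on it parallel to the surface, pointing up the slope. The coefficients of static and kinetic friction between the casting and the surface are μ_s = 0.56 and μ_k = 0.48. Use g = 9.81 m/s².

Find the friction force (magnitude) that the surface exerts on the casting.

f ≈ 48.1 N (down the incline)

Perpendicular to the surface, N = m g cos θ = 68·9.81·cos 16° = 641.2 N.
The friction needed for equilibrium is m g sin θ − P = 183.9 − 232 = -48.13 N, measured positive up-slope.
The static-friction ceiling is μ_s N = 0.56 × 641.2 = 359.1 N.
Since |-48.13| ≤ 359.1 N, no slip — friction simply equals what equilibrium demands.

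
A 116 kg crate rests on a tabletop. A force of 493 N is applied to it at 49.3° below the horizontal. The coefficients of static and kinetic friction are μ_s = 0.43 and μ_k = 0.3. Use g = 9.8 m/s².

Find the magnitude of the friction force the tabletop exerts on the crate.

f ≈ 321 N

Vertical equilibrium gives N = m g + P sin α = 1511 N.
Horizontally, friction must balance P cos α = 321.5 N.
The static-friction limit is μ_s N = 649.5 N.
Since 321.5 N does not exceed the limit, the crate stays at rest and f = 321 N.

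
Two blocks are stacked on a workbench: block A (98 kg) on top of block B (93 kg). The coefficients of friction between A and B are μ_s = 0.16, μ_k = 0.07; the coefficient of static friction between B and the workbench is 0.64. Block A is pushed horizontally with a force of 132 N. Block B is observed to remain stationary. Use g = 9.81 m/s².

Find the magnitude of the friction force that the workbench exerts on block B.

The normal force B exerts on A is simply A's weight, N₁ = 961.4 N.
Maximum static friction on A from B: μ_s N₁ = 0.16×961.4 = 153.8 N.
Since P = 132 N ≤ 153.8 N, A does not slip on B; friction on A equals P = 132 N.
B experiences an equal 132 N forward from A (third law). B is in equilibrium, so the floor supplies f₂ = 132 N of static friction (limit μ_s(m_A+m_B)g = 1199 N, not exceeded).

f ≈ 132 N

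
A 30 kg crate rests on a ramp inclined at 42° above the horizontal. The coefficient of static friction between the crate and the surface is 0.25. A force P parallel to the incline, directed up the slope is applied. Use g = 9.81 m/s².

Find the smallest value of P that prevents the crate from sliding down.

The crate tends to slide down (tan θ > μ_s), so at the point of impending slip friction acts up-slope at its limit: f = μ_s N.
P is parallel to the surface, so N = m g cos θ = 219 N.
Along the incline: P + μ_s N = m g sin θ, so P = 197 − 0.25×219 = 142 N.

P_min ≈ 142 N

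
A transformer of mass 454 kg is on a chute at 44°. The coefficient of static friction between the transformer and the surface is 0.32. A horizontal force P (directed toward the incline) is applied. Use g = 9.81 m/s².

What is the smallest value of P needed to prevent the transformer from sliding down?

P_min ≈ 2200 N

The transformer tends to slide down (tan θ > μ_s), so at the point of impending slip friction acts up-slope at its limit: f = μ_s N.
Perpendicular to the incline: N = m g cos θ + P sin θ.
Along the incline: P cos θ + μ_s N = m g sin θ, i.e. P cos θ + μ_s (m g cos θ + P sin θ) = m g sin θ.
Solving, P (cos θ + μ_s sin θ) = m g (sin θ − μ_s cos θ), so P = 4450×0.4645/0.9416 = 2200 N.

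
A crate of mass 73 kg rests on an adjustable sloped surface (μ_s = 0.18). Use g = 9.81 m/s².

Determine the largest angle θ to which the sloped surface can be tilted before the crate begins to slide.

At the slip threshold, m g sin θ = μ_s · m g cos θ, so tan θ = μ_s.
θ_max = arctan(0.18) = 10.2°.

θ_max ≈ 10.2°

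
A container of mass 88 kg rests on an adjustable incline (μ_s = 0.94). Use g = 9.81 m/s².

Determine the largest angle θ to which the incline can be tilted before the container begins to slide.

θ_max ≈ 43.2°

At the slip threshold, m g sin θ = μ_s · m g cos θ, so tan θ = μ_s.
θ_max = arctan(0.94) = 43.2°.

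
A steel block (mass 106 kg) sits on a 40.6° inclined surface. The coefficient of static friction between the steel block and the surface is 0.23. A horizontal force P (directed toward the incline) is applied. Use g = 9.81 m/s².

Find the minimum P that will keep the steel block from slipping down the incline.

P_min ≈ 545 N

The steel block tends to slide down (tan θ > μ_s), so at the point of impending slip friction acts up-slope at its limit: f = μ_s N.
Perpendicular to the incline: N = m g cos θ + P sin θ.
Along the incline: P cos θ + μ_s N = m g sin θ, i.e. P cos θ + μ_s (m g cos θ + P sin θ) = m g sin θ.
Solving, P (cos θ + μ_s sin θ) = m g (sin θ − μ_s cos θ), so P = 1040×0.4761/0.9089 = 545 N.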